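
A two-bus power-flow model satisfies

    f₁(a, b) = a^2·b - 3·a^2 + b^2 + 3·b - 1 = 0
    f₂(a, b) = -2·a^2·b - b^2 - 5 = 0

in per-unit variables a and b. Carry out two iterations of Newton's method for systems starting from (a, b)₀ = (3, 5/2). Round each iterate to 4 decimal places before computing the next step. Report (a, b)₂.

At (3, 5/2): F = (8.2500, -56.2500).
Jacobian J = [[2·a·b - 6·a, a^2 + 2·b + 3], [-4·a·b, -2·a^2 - 2·b]].
At the point, J = [[-3.0000, 17.0000], [-30.0000, -23.0000]] (det J = 579.0000).
Solving J·Δ = −F gives Δ = (-1.3238, -0.7189).
Then the next iterate is (a, b)₁ = (1.6762, 1.7811).
Round to (1.6762, 1.7811) and repeat: F = (4.090939, -18.180840), J = [[-4.086240, 9.371846], [-11.941919, -9.181493]].
Δ = (-0.8889, -0.8241), so (a, b)₂ = (0.7873, 0.9570).

(0.7873, 0.9570)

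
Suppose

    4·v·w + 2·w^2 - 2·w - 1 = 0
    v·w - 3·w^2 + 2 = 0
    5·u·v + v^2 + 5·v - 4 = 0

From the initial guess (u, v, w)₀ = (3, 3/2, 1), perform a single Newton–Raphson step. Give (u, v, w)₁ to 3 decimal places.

(2.359, 0.481, 0.885)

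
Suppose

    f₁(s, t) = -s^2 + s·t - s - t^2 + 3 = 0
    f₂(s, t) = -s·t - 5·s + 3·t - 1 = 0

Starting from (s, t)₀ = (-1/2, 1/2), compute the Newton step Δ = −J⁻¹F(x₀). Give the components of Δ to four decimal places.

At (-1/2, 1/2): F = (2.7500, 3.2500).
Jacobian J = [[-2·s + t - 1, s - 2·t], [-t - 5, -s + 3]].
At the point, J = [[0.5000, -1.5000], [-5.5000, 3.5000]] (det J = -6.5000).
Solving J·Δ = −F gives Δ = (2.2308, 2.5769).

(2.2308, 2.5769)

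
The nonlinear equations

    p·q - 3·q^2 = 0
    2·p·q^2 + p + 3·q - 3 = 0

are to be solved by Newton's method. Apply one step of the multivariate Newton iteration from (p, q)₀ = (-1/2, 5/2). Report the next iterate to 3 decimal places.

(-0.525, 1.206)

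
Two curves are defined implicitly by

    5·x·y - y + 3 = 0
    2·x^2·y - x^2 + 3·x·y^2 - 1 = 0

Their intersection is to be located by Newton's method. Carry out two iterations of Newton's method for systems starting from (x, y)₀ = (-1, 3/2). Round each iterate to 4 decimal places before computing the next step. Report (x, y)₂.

(-2.6621, -0.8292)

At (-1, 3/2): F = (-6.0000, -5.7500).
Jacobian J = [[5·y, 5·x - 1], [4·x·y - 2·x + 3·y^2, 2·x^2 + 6·x·y]].
At the point, J = [[7.5000, -6.0000], [2.7500, -7.0000]] (det J = -36.0000).
Solving J·Δ = −F gives Δ = (0.2083, -0.7396).
Then the next iterate is (x, y)₁ = (-0.7917, 0.7604).
Round to (-0.7917, 0.7604) and repeat: F = (-0.770443, -2.046871), J = [[3.8020, -4.9585], [0.909990, -2.358474]].
Δ = (-1.8704, -1.5896), so (x, y)₂ = (-2.6621, -0.8292).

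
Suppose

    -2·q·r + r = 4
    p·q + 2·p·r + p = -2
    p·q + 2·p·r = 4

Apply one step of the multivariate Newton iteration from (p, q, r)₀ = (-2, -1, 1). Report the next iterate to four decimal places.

At (-2, -1, 1): F = (-1.0000, -2.0000, -6.0000).
Jacobian J = [[0, -2·r, -2·q + 1], [q + 2·r + 1, p, 2·p], [q + 2·r, p, 2·p]].
At the point, J = [[0.0000, -2.0000, 3.0000], [2.0000, -2.0000, -4.0000], [1.0000, -2.0000, -4.0000]] (det J = -14.0000).
Solving J·Δ = −F gives Δ = (-4.0000, -2.4286, -1.2857).
Then the next iterate is (p, q, r)₁ = (-6.0000, -3.4286, -0.2857).

(-6.0000, -3.4286, -0.2857)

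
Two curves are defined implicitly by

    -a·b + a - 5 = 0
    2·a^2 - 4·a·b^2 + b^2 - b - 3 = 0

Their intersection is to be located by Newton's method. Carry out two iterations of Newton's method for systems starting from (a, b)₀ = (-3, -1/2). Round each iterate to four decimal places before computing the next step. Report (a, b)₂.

(-3.6889, 3.5578)

At (-3, -1/2): F = (-9.5000, 18.7500).
Jacobian J = [[-b + 1, -a], [4·a - 4·b^2, -8·a·b + 2·b - 1]].
At the point, J = [[1.5000, 3.0000], [-13.0000, -14.0000]] (det J = 18.0000).
Solving J·Δ = −F gives Δ = (-4.2639, 5.2986).
Then the next iterate is (a, b)₁ = (-7.2639, 4.7986).
Round to (-7.2639, 4.7986) and repeat: F = (22.592651, 789.807022), J = [[-3.7986, 7.2639], [-121.161848, 287.449604]].
Δ = (3.5750, -1.2408), so (a, b)₂ = (-3.6889, 3.5578).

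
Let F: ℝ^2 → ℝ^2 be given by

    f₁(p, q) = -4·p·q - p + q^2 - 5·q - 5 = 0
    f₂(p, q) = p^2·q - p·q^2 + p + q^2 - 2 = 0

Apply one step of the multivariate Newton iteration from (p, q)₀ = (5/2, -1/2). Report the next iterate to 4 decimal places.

(0.2253, -0.6265)

At (5/2, -1/2): F = (0.2500, -3.0000).
Jacobian J = [[-4·q - 1, -4·p + 2·q - 5], [2·p·q - q^2 + 1, p^2 - 2·p·q + 2·q]].
At the point, J = [[1.0000, -16.0000], [-1.7500, 7.7500]] (det J = -20.2500).
Solving J·Δ = −F gives Δ = (-2.2747, -0.1265).
Then the next iterate is (p, q)₁ = (0.2253, -0.6265).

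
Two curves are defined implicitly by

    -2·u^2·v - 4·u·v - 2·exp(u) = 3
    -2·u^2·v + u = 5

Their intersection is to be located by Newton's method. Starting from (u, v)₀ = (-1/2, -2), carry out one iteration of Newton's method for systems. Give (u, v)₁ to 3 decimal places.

(-3.834, 9.003)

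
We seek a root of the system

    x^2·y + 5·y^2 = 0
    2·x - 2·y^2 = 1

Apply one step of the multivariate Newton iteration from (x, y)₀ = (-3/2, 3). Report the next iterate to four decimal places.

At (-3/2, 3): F = (51.7500, -22.0000).
Jacobian J = [[2·x·y, x^2 + 10·y], [2, -4·y]].
At the point, J = [[-9.0000, 32.2500], [2.0000, -12.0000]] (det J = 43.5000).
Solving J·Δ = −F gives Δ = (-2.0345, -2.1724).
Then the next iterate is (x, y)₁ = (-3.5345, 0.8276).

(-3.5345, 0.8276)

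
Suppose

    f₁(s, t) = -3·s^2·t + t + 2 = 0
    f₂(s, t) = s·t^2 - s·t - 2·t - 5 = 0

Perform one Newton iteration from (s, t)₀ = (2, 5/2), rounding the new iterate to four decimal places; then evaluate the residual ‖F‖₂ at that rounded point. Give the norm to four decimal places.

At (2, 5/2): F = (-25.5000, -2.5000).
Jacobian J = [[-6·s·t, -3·s^2 + 1], [t^2 - t, 2·s·t - s - 2]].
At the point, J = [[-30.0000, -11.0000], [3.7500, 6.0000]] (det J = -138.7500).
Solving J·Δ = −F gives Δ = (-1.3009, 1.2297).
Then the next iterate is (s, t)₁ = (0.6991, 3.7297).
Re-evaluating at (0.6991, 3.7297): F = (0.261130, -5.341889), so ‖F‖₂ = 5.3483.

5.3483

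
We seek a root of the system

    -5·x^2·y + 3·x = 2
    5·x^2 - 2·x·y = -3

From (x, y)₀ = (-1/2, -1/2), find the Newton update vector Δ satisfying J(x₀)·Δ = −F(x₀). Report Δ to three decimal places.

(0.403, -2.139)

At (-1/2, -1/2): F = (-2.875, 3.750).
Jacobian J = [[-10·x·y + 3, -5·x^2], [10·x - 2·y, -2·x]].
At the point, J = [[0.500, -1.250], [-4.000, 1.000]] (det J = -4.500).
Solving J·Δ = −F gives Δ = (0.403, -2.139).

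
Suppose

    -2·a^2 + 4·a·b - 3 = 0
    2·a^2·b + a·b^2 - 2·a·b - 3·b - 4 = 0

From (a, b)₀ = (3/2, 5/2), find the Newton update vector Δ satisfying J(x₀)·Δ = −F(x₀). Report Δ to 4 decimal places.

At (3/2, 5/2): F = (7.5000, 1.6250).
Jacobian J = [[-4·a + 4·b, 4·a], [4·a·b + b^2 - 2·b, 2·a^2 + 2·a·b - 2·a - 3]].
At the point, J = [[4.0000, 6.0000], [16.2500, 6.0000]] (det J = -73.5000).
Solving J·Δ = −F gives Δ = (0.4796, -1.5697).

(0.4796, -1.5697)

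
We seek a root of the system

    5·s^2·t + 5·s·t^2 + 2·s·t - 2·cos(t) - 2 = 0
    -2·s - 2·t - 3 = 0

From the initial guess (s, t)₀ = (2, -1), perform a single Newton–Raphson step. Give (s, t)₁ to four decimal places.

(0.8159, -2.3159)

At (2, -1): F = (-17.080605, -5.0000).
Jacobian J = [[10·s·t + 5·t^2 + 2·t, 5·s^2 + 10·s·t + 2·s + 2·sin(t)], [-2, -2]].
At the point, J = [[-17.0000, 2.317058], [-2.0000, -2.0000]] (det J = 38.634116).
Solving J·Δ = −F gives Δ = (-1.1841, -1.3159).
Then the next iterate is (s, t)₁ = (0.8159, -2.3159).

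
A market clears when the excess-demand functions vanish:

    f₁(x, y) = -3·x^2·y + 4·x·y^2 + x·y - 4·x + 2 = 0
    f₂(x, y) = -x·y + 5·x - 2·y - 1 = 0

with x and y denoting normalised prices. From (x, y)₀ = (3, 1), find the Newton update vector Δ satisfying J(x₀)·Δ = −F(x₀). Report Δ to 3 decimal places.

(-1.294, 0.765)

At (3, 1): F = (-22.000, 9.000).
Jacobian J = [[-6·x·y + 4·y^2 + y - 4, -3·x^2 + 8·x·y + x], [-y + 5, -x - 2]].
At the point, J = [[-17.000, 0.000], [4.000, -5.000]] (det J = 85.000).
Solving J·Δ = −F gives Δ = (-1.294, 0.765).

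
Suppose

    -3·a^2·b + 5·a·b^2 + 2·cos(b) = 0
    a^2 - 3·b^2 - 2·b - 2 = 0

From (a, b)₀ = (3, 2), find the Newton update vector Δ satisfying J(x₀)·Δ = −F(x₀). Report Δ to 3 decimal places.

At (3, 2): F = (5.16771, -9.000).
Jacobian J = [[-6·a·b + 5·b^2, -3·a^2 + 10·a·b - 2·sin(b)], [2·a, -6·b - 2]].
At the point, J = [[-16.000, 31.18141], [6.000, -14.000]] (det J = 36.91157).
Solving J·Δ = −F gives Δ = (-5.643, -3.061).

(-5.643, -3.061)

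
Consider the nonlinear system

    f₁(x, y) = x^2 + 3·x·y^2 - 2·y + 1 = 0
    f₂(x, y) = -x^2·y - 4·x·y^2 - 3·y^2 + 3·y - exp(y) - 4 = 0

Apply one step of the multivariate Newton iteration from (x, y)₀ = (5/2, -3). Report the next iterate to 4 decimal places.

(1.9293, -1.6705)

At (5/2, -3): F = (80.7500, -111.299787).
Jacobian J = [[2·x + 3·y^2, 6·x·y - 2], [-2·x·y - 4·y^2, -x^2 - 8·x·y - 6·y - exp(y) + 3]].
At the point, J = [[32.0000, -47.0000], [-21.0000, 74.700213]] (det J = 1403.406814).
Solving J·Δ = −F gives Δ = (-0.5707, 1.3295).
Then the next iterate is (x, y)₁ = (1.9293, -1.6705).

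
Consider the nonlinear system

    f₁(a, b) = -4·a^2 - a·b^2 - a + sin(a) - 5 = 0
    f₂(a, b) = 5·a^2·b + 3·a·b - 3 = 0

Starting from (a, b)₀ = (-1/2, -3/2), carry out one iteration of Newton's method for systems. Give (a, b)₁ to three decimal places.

At (-1/2, -3/2): F = (-4.85443, -2.625).
Jacobian J = [[-8·a - b^2 + cos(a) - 1, -2·a·b], [10·a·b + 3·b, 5·a^2 + 3·a]].
At the point, J = [[1.62758, -1.500], [3.000, -0.250]] (det J = 4.09310).
Solving J·Δ = −F gives Δ = (0.665, -2.514).
Then the next iterate is (a, b)₁ = (0.165, -4.014).

(0.165, -4.014)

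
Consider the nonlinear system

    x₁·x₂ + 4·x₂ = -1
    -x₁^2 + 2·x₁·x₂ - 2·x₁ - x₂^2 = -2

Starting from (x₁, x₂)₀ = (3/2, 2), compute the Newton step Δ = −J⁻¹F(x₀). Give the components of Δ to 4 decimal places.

At (3/2, 2): F = (12.0000, -1.2500).
Jacobian J = [[x₂, x₁ + 4], [-2·x₁ + 2·x₂ - 2, 2·x₁ - 2·x₂]].
At the point, J = [[2.0000, 5.5000], [-1.0000, -1.0000]] (det J = 3.5000).
Solving J·Δ = −F gives Δ = (1.4643, -2.7143).

(1.4643, -2.7143)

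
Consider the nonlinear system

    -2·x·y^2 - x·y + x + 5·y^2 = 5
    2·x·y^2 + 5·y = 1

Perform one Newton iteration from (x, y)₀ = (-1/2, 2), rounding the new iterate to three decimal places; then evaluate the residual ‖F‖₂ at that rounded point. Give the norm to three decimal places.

At (-1/2, 2): F = (19.500, 5.000).
Jacobian J = [[-2·y^2 - y + 1, -4·x·y - x + 10·y], [2·y^2, 4·x·y + 5]].
At the point, J = [[-9.000, 24.500], [8.000, 1.000]] (det J = -205.000).
Solving J·Δ = −F gives Δ = (-0.502, -0.980).
Then the next iterate is (x, y)₁ = (-1.002, 1.020).
Re-evaluating at (-1.002, 1.020): F = (2.30700, 2.01504), so ‖F‖₂ = 3.063.

3.063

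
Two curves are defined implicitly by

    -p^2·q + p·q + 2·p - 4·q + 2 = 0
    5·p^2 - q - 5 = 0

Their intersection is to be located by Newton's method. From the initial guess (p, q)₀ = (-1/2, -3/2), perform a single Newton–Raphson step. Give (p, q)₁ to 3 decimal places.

(-1.327, 0.385)

At (-1/2, -3/2): F = (8.125, -2.250).
Jacobian J = [[-2·p·q + q + 2, -p^2 + p - 4], [10·p, -1]].
At the point, J = [[-1.000, -4.750], [-5.000, -1.000]] (det J = -22.750).
Solving J·Δ = −F gives Δ = (-0.827, 1.885).
Then the next iterate is (p, q)₁ = (-1.327, 0.385).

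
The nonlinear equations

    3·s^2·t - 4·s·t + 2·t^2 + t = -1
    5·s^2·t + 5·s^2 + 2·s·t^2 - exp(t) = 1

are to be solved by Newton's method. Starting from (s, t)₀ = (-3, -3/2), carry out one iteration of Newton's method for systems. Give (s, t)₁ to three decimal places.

(-1.470, -1.382)

At (-3, -3/2): F = (-54.500, -37.22313).
Jacobian J = [[6·s·t - 4·t, 3·s^2 - 4·s + 4·t + 1], [10·s·t + 10·s + 2·t^2, 5·s^2 + 4·s·t - exp(t)]].
At the point, J = [[33.000, 34.000], [19.500, 62.77687]] (det J = 1408.63670).
Solving J·Δ = −F gives Δ = (1.530, 0.118).
Then the next iterate is (s, t)₁ = (-1.470, -1.382).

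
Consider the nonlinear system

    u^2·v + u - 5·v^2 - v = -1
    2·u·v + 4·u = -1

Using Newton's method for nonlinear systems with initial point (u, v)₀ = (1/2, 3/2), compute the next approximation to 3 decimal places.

At (1/2, 3/2): F = (-10.875, 4.500).
Jacobian J = [[2·u·v + 1, u^2 - 10·v - 1], [2·v + 4, 2·u]].
At the point, J = [[2.500, -15.750], [7.000, 1.000]] (det J = 112.750).
Solving J·Δ = −F gives Δ = (-0.532, -0.775).
Then the next iterate is (u, v)₁ = (-0.032, 0.725).

(-0.032, 0.725)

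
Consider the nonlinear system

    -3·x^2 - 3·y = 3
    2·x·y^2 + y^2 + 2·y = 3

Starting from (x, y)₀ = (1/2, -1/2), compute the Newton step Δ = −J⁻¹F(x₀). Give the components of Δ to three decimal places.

(7.000, -7.750)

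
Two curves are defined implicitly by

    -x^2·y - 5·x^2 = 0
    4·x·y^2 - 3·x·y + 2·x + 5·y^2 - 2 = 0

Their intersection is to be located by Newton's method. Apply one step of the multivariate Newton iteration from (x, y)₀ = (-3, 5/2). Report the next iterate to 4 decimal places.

At (-3, 5/2): F = (-67.5000, -29.2500).
Jacobian J = [[-2·x·y - 10·x, -x^2], [4·y^2 - 3·y + 2, 8·x·y - 3·x + 10·y]].
At the point, J = [[45.0000, -9.0000], [19.5000, -26.0000]] (det J = -994.5000).
Solving J·Δ = −F gives Δ = (1.5000, 0.0000).
Then the next iterate is (x, y)₁ = (-1.5000, 2.5000).

(-1.5000, 2.5000)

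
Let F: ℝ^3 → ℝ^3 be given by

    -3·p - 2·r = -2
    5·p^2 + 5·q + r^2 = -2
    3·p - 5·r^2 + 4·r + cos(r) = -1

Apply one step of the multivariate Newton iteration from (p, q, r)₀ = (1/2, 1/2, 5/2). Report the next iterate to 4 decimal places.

At (1/2, 1/2, 5/2): F = (-4.5000, 12.0000, -19.551144).
Jacobian J = [[-3, 0, -2], [10·p, 5, 2·r], [3, 0, -10·r - sin(r) + 4]].
At the point, J = [[-3.0000, 0.0000, -2.0000], [5.0000, 5.0000, 5.0000], [3.0000, 0.0000, -21.598472]] (det J = 353.977082).
Solving J·Δ = −F gives Δ = (-0.8205, -0.5603, -1.0192).
Then the next iterate is (p, q, r)₁ = (-0.3205, -0.0603, 1.4808).

(-0.3205, -0.0603, 1.4808)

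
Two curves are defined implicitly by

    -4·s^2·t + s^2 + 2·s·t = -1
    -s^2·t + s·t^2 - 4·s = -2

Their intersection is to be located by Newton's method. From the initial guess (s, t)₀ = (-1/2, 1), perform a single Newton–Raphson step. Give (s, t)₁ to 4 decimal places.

(0.2256, 2.4390)

At (-1/2, 1): F = (-0.7500, 3.2500).
Jacobian J = [[-8·s·t + 2·s + 2·t, -4·s^2 + 2·s], [-2·s·t + t^2 - 4, -s^2 + 2·s·t]].
At the point, J = [[5.0000, -2.0000], [-2.0000, -1.2500]] (det J = -10.2500).
Solving J·Δ = −F gives Δ = (0.7256, 1.4390).
Then the next iterate is (s, t)₁ = (0.2256, 2.4390).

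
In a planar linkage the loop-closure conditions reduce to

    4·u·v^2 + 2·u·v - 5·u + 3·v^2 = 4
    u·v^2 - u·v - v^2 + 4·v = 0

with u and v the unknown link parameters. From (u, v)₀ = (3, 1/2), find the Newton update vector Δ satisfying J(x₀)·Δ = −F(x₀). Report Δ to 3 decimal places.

At (3, 1/2): F = (-12.250, 1.000).
Jacobian J = [[4·v^2 + 2·v - 5, 8·u·v + 2·u + 6·v], [v^2 - v, 2·u·v - u - 2·v + 4]].
At the point, J = [[-3.000, 21.000], [-0.250, 3.000]] (det J = -3.750).
Solving J·Δ = −F gives Δ = (-15.400, -1.617).

(-15.400, -1.617)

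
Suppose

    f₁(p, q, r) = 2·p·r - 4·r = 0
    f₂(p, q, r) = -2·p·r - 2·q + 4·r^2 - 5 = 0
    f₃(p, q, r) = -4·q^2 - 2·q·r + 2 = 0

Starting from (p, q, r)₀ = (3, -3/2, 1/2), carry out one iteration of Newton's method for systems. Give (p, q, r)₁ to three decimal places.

At (3, -3/2, 1/2): F = (1.000, -4.000, -5.500).
Jacobian J = [[2·r, 0, 2·p - 4], [-2·r, -2, -2·p + 8·r], [0, -8·q - 2·r, -2·q]].
At the point, J = [[1.000, 0.000, 2.000], [-1.000, -2.000, -2.000], [0.000, 11.000, 3.000]] (det J = -6.000).
Solving J·Δ = −F gives Δ = (-15.667, -1.500, 7.333).
Then the next iterate is (p, q, r)₁ = (-12.667, -3.000, 7.833).

(-12.667, -3.000, 7.833)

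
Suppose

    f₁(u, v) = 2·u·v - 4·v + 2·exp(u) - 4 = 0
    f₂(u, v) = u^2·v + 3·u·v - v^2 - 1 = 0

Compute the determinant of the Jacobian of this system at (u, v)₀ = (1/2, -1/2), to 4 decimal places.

J = [[2·v + 2·exp(u), 2·u - 4], [2·u·v + 3·v, u^2 + 3·u - 2·v]].
At the point, J = [[2.297443, -3.0000], [-2.0000, 2.7500]].
det J = 0.3180.

0.3180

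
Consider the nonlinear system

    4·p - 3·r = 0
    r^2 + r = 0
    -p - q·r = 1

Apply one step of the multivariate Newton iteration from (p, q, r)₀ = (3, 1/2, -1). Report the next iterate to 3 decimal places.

(-0.750, 0.250, -1.000)

At (3, 1/2, -1): F = (15.000, 0.000, -3.500).
Jacobian J = [[4, 0, -3], [0, 0, 2·r + 1], [-1, -r, -q]].
At the point, J = [[4.000, 0.000, -3.000], [0.000, 0.000, -1.000], [-1.000, 1.000, -0.500]] (det J = 4.000).
Solving J·Δ = −F gives Δ = (-3.750, -0.250, 0.000).
Then the next iterate is (p, q, r)₁ = (-0.750, 0.250, -1.000).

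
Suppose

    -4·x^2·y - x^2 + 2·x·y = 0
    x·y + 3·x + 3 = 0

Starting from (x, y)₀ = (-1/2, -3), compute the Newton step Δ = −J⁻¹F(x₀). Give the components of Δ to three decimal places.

(-0.368, 6.000)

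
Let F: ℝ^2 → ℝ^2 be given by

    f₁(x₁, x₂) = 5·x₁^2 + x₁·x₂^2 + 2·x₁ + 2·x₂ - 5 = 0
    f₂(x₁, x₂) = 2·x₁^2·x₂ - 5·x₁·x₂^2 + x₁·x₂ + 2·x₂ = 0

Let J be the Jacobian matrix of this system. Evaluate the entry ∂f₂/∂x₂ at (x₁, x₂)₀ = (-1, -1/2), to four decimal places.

-2.0000

∂f₂/∂x₂ = 2·x₁^2 - 10·x₁·x₂ + x₁ + 2.
At (-1, -1/2) this is -2.0000.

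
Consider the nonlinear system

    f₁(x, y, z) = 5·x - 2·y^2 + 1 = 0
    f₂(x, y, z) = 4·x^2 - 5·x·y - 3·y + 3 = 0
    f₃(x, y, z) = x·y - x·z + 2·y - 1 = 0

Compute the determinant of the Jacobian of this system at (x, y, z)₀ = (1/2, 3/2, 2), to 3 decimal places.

J = [[5, -4·y, 0], [8·x - 5·y, -5·x - 3, 0], [y - z, x + 2, -x]].
At the point, J = [[5.000, -6.000, 0.000], [-3.500, -5.500, 0.000], [-0.500, 2.500, -0.500]].
det J = 24.250.

24.250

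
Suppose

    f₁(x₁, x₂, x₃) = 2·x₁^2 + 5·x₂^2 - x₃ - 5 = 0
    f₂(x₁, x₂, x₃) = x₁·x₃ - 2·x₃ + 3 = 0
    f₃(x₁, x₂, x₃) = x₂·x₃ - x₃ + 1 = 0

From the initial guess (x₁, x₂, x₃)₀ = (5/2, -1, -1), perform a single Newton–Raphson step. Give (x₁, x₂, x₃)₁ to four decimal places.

(4.8229, 2.7083, -1.3542)

At (5/2, -1, -1): F = (13.5000, 2.5000, 3.0000).
Jacobian J = [[4·x₁, 10·x₂, -1], [x₃, 0, x₁ - 2], [0, x₃, x₂ - 1]].
At the point, J = [[10.0000, -10.0000, -1.0000], [-1.0000, 0.0000, 0.5000], [0.0000, -1.0000, -2.0000]] (det J = 24.0000).
Solving J·Δ = −F gives Δ = (2.3229, 3.7083, -0.3542).
Then the next iterate is (x₁, x₂, x₃)₁ = (4.8229, 2.7083, -1.3542).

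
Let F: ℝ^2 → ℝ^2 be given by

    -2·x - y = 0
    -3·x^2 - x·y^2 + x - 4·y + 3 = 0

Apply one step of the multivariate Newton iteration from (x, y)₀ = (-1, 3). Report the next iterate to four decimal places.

(-2.0000, 4.0000)

At (-1, 3): F = (-1.0000, -4.0000).
Jacobian J = [[-2, -1], [-6·x - y^2 + 1, -2·x·y - 4]].
At the point, J = [[-2.0000, -1.0000], [-2.0000, 2.0000]] (det J = -6.0000).
Solving J·Δ = −F gives Δ = (-1.0000, 1.0000).
Then the next iterate is (x, y)₁ = (-2.0000, 4.0000).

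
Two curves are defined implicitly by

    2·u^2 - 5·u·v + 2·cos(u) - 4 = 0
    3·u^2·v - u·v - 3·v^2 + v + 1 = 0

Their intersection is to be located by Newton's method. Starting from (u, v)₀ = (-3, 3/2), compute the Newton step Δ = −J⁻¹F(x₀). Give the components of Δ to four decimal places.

At (-3, 3/2): F = (34.520015, 40.7500).
Jacobian J = [[4·u - 5·v - 2·sin(u), -5·u], [6·u·v - v, 3·u^2 - u - 6·v + 1]].
At the point, J = [[-19.217760, 15.0000], [-28.5000, 22.0000]] (det J = 4.709280).
Solving J·Δ = −F gives Δ = (-31.4677, -42.6173).

(-31.4677, -42.6173)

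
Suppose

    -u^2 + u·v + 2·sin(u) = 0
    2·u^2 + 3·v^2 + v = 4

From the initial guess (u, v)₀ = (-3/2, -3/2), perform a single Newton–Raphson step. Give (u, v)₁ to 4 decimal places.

At (-3/2, -3/2): F = (-1.994990, 5.7500).
Jacobian J = [[-2·u + v + 2·cos(u), u], [4·u, 6·v + 1]].
At the point, J = [[1.641474, -1.5000], [-6.0000, -8.0000]] (det J = -22.131795).
Solving J·Δ = −F gives Δ = (1.1108, -0.1144).
Then the next iterate is (u, v)₁ = (-0.3892, -1.6144).

(-0.3892, -1.6144)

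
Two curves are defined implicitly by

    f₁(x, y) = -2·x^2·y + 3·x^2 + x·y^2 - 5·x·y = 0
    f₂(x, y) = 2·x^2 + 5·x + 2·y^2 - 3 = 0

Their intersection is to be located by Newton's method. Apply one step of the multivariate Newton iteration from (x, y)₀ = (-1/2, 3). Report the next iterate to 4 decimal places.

(0.7121, 1.6136)

At (-1/2, 3): F = (2.2500, 13.0000).
Jacobian J = [[-4·x·y + 6·x + y^2 - 5·y, -2·x^2 + 2·x·y - 5·x], [4·x + 5, 4·y]].
At the point, J = [[-3.0000, -1.0000], [3.0000, 12.0000]] (det J = -33.0000).
Solving J·Δ = −F gives Δ = (1.2121, -1.3864).
Then the next iterate is (x, y)₁ = (0.7121, 1.6136).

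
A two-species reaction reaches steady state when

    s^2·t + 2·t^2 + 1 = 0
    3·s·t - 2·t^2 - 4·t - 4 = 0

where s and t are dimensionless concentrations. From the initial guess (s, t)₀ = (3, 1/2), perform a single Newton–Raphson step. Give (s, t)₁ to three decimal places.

(8.333, -1.500)

At (3, 1/2): F = (6.000, -2.000).
Jacobian J = [[2·s·t, s^2 + 4·t], [3·t, 3·s - 4·t - 4]].
At the point, J = [[3.000, 11.000], [1.500, 3.000]] (det J = -7.500).
Solving J·Δ = −F gives Δ = (5.333, -2.000).
Then the next iterate is (s, t)₁ = (8.333, -1.500).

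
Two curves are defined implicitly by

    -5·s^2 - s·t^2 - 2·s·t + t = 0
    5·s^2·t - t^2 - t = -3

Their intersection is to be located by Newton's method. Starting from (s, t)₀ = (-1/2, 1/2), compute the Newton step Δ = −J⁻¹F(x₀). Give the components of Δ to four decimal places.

(2.0636, -3.0455)

At (-1/2, 1/2): F = (-0.1250, 2.8750).
Jacobian J = [[-10·s - t^2 - 2·t, -2·s·t - 2·s + 1], [10·s·t, 5·s^2 - 2·t - 1]].
At the point, J = [[3.7500, 2.5000], [-2.5000, -0.7500]] (det J = 3.4375).
Solving J·Δ = −F gives Δ = (2.0636, -3.0455).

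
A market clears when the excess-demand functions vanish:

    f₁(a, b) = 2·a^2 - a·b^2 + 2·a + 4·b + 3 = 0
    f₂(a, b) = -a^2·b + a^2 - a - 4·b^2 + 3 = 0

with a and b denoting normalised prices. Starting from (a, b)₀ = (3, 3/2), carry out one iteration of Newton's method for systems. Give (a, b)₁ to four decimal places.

(0.6804, 1.2990)

At (3, 3/2): F = (26.2500, -13.5000).
Jacobian J = [[4·a - b^2 + 2, -2·a·b + 4], [-2·a·b + 2·a - 1, -a^2 - 8·b]].
At the point, J = [[11.7500, -5.0000], [-4.0000, -21.0000]] (det J = -266.7500).
Solving J·Δ = −F gives Δ = (-2.3196, -0.2010).
Then the next iterate is (a, b)₁ = (0.6804, 1.2990).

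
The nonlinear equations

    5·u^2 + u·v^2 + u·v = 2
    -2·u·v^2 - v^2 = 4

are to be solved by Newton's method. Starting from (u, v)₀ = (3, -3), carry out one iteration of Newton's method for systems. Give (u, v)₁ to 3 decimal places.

(1.746, -1.942)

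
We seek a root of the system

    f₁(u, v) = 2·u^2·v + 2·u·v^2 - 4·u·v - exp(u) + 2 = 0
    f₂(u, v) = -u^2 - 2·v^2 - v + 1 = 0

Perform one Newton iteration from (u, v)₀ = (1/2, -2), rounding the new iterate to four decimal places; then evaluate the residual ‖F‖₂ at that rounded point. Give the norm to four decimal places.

At (1/2, -2): F = (7.351279, -5.2500).
Jacobian J = [[4·u·v + 2·v^2 - 4·v - exp(u), 2·u^2 + 4·u·v - 4·u], [-2·u, -4·v - 1]].
At the point, J = [[10.351279, -5.5000], [-1.0000, 7.0000]] (det J = 66.958951).
Solving J·Δ = −F gives Δ = (-0.3373, 0.7018).
Then the next iterate is (u, v)₁ = (0.1627, -1.2982).
Re-evaluating at (0.1627, -1.2982): F = (2.147859, -1.098918), so ‖F‖₂ = 2.4127.

2.4127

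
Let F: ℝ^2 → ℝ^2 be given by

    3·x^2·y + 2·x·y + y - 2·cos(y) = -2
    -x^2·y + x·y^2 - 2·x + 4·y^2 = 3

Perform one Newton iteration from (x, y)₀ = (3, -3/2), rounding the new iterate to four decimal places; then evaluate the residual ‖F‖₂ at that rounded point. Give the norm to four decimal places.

15.0817

At (3, -3/2): F = (-49.141474, 20.2500).
Jacobian J = [[6·x·y + 2·y, 3·x^2 + 2·x + 2·sin(y) + 1], [-2·x·y + y^2 - 2, -x^2 + 2·x·y + 8·y]].
At the point, J = [[-30.0000, 32.005010], [9.2500, -30.0000]] (det J = 603.953657).
Solving J·Δ = −F gives Δ = (-1.3679, 0.2532).
Then the next iterate is (x, y)₁ = (1.6321, -1.2468).
Re-evaluating at (1.6321, -1.2468): F = (-13.916812, 5.812121), so ‖F‖₂ = 15.0817.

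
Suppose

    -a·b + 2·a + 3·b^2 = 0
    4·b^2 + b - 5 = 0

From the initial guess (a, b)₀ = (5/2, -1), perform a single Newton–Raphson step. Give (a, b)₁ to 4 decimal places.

(-1.8095, -1.2857)

At (5/2, -1): F = (10.5000, -2.0000).
Jacobian J = [[-b + 2, -a + 6·b], [0, 8·b + 1]].
At the point, J = [[3.0000, -8.5000], [0.0000, -7.0000]] (det J = -21.0000).
Solving J·Δ = −F gives Δ = (-4.3095, -0.2857).
Then the next iterate is (a, b)₁ = (-1.8095, -1.2857).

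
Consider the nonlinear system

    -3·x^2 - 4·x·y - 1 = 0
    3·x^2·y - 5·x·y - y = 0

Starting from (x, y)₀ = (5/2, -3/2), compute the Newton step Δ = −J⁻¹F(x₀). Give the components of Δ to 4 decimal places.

At (5/2, -3/2): F = (-4.7500, -7.8750).
Jacobian J = [[-6·x - 4·y, -4·x], [6·x·y - 5·y, 3·x^2 - 5·x - 1]].
At the point, J = [[-9.0000, -10.0000], [-15.0000, 5.2500]] (det J = -197.2500).
Solving J·Δ = −F gives Δ = (-0.5257, -0.0019).

(-0.5257, -0.0019)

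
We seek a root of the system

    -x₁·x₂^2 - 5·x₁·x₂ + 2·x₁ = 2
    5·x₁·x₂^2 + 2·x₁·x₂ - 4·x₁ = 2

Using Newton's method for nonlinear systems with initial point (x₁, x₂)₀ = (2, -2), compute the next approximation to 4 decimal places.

At (2, -2): F = (14.0000, 22.0000).
Jacobian J = [[-x₂^2 - 5·x₂ + 2, -2·x₁·x₂ - 5·x₁], [5·x₂^2 + 2·x₂ - 4, 10·x₁·x₂ + 2·x₁]].
At the point, J = [[8.0000, -2.0000], [12.0000, -36.0000]] (det J = -264.0000).
Solving J·Δ = −F gives Δ = (-1.7424, 0.0303).
Then the next iterate is (x₁, x₂)₁ = (0.2576, -1.9697).

(0.2576, -1.9697)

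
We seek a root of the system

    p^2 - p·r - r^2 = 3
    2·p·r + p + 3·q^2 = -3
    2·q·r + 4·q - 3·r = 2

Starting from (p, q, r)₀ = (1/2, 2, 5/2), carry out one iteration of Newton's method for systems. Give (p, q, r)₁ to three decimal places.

(-0.697, 1.226, 0.963)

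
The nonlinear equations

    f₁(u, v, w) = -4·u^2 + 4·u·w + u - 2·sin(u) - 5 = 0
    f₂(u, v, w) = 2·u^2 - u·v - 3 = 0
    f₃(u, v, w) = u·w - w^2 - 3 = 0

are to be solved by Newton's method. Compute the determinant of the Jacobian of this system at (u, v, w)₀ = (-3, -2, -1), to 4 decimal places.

-104.9400

J = [[-8·u + 4·w - 2·cos(u) + 1, 0, 4·u], [4·u - v, -u, 0], [w, 0, u - 2·w]].
At the point, J = [[22.979985, 0.0000, -12.0000], [-10.0000, 3.0000, 0.0000], [-1.0000, 0.0000, -1.0000]].
det J = -104.9400.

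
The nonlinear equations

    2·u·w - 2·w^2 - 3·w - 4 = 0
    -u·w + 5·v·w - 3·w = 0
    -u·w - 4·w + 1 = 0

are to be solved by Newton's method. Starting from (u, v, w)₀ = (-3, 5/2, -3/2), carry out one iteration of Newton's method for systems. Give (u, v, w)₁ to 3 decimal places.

(-3.333, 3.267, 0.500)

At (-3, 5/2, -3/2): F = (5.000, -18.750, 2.500).
Jacobian J = [[2·w, 0, 2·u - 4·w - 3], [-w, 5·w, -u + 5·v - 3], [-w, 0, -u - 4]].
At the point, J = [[-3.000, 0.000, -3.000], [1.500, -7.500, 12.500], [1.500, 0.000, -1.000]] (det J = -56.250).
Solving J·Δ = −F gives Δ = (-0.333, 0.767, 2.000).
Then the next iterate is (u, v, w)₁ = (-3.333, 3.267, 0.500).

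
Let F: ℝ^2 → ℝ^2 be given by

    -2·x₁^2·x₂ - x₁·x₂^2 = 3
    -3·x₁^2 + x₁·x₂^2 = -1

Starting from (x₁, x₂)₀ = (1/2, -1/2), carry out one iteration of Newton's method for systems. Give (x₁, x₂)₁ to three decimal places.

At (1/2, -1/2): F = (-2.875, 0.375).
Jacobian J = [[-4·x₁·x₂ - x₂^2, -2·x₁^2 - 2·x₁·x₂], [-6·x₁ + x₂^2, 2·x₁·x₂]].
At the point, J = [[0.750, 0.000], [-2.750, -0.500]] (det J = -0.375).
Solving J·Δ = −F gives Δ = (3.833, -20.333).
Then the next iterate is (x₁, x₂)₁ = (4.333, -20.833).

(4.333, -20.833)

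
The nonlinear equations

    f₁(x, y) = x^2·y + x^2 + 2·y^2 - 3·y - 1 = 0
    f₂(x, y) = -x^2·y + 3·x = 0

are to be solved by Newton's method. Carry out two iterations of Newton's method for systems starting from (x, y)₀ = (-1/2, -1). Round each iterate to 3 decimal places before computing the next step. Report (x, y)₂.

(0.007, -0.291)

At (-1/2, -1): F = (4.000, -1.250).
Jacobian J = [[2·x·y + 2·x, x^2 + 4·y - 3], [-2·x·y + 3, -x^2]].
At the point, J = [[0.000, -6.750], [2.000, -0.250]] (det J = 13.500).
Solving J·Δ = −F gives Δ = (0.699, 0.593).
Then the next iterate is (x, y)₁ = (0.199, -0.407).
Round to (0.199, -0.407) and repeat: F = (0.57578, 0.61312), J = [[0.23601, -4.58840], [3.16199, -0.03960]].
Δ = (-0.192, 0.116), so (x, y)₂ = (0.007, -0.291).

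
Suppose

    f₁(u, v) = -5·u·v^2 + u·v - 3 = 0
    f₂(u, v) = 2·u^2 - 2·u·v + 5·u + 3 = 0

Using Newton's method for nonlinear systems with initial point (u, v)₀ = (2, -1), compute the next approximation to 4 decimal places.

At (2, -1): F = (-15.0000, 25.0000).
Jacobian J = [[-5·v^2 + v, -10·u·v + u], [4·u - 2·v + 5, -2·u]].
At the point, J = [[-6.0000, 22.0000], [15.0000, -4.0000]] (det J = -306.0000).
Solving J·Δ = −F gives Δ = (-1.6013, 0.2451).
Then the next iterate is (u, v)₁ = (0.3987, -0.7549).

(0.3987, -0.7549)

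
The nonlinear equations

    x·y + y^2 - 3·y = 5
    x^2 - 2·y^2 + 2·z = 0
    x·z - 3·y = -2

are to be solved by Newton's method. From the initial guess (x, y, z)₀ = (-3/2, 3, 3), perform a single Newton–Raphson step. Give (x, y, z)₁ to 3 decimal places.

At (-3/2, 3, 3): F = (-9.500, -9.750, -11.500).
Jacobian J = [[y, x + 2·y - 3, 0], [2·x, -4·y, 2], [z, -3, x]].
At the point, J = [[3.000, 1.500, 0.000], [-3.000, -12.000, 2.000], [3.000, -3.000, -1.500]] (det J = 74.250).
Solving J·Δ = −F gives Δ = (3.831, -1.328, 2.652).
Then the next iterate is (x, y, z)₁ = (2.331, 1.672, 5.652).

(2.331, 1.672, 5.652)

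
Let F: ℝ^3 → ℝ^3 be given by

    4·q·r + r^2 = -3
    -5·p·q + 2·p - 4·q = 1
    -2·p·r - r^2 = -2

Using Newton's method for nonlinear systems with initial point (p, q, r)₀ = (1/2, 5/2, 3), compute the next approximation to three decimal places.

At (1/2, 5/2, 3): F = (42.000, -16.250, -10.000).
Jacobian J = [[0, 4·r, 4·q + 2·r], [-5·q + 2, -5·p - 4, 0], [-2·r, 0, -2·p - 2·r]].
At the point, J = [[0.000, 12.000, 16.000], [-10.500, -6.500, 0.000], [-6.000, 0.000, -7.000]] (det J = -1506.000).
Solving J·Δ = −F gives Δ = (-0.328, -1.970, -1.147).
Then the next iterate is (p, q, r)₁ = (0.172, 0.530, 1.853).

(0.172, 0.530, 1.853)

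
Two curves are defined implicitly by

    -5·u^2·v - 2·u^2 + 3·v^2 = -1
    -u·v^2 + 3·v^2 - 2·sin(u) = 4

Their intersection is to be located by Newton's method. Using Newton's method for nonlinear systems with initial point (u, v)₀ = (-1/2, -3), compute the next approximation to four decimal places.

At (-1/2, -3): F = (31.2500, 28.458851).
Jacobian J = [[-10·u·v - 4·u, -5·u^2 + 6·v], [-v^2 - 2·cos(u), -2·u·v + 6·v]].
At the point, J = [[-13.0000, -19.2500], [-10.755165, -21.0000]] (det J = 65.963071).
Solving J·Δ = −F gives Δ = (1.6436, 0.5134).
Then the next iterate is (u, v)₁ = (1.1436, -2.4866).

(1.1436, -2.4866)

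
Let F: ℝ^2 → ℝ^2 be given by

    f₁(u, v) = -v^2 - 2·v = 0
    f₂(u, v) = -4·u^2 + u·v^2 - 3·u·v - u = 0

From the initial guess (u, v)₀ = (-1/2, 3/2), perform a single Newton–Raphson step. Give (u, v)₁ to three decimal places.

(-1.333, 0.450)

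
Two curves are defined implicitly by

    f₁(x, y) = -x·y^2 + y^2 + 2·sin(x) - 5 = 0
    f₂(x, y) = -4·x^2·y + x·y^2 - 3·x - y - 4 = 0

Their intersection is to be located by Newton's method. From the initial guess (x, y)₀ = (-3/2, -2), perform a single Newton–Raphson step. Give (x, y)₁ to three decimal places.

(-0.880, -1.939)

At (-3/2, -2): F = (3.00501, 14.500).
Jacobian J = [[-y^2 + 2·cos(x), -2·x·y + 2·y], [-8·x·y + y^2 - 3, -4·x^2 + 2·x·y - 1]].
At the point, J = [[-3.85853, -10.000], [-23.000, -4.000]] (det J = -214.56590).
Solving J·Δ = −F gives Δ = (0.620, 0.061).
Then the next iterate is (x, y)₁ = (-0.880, -1.939).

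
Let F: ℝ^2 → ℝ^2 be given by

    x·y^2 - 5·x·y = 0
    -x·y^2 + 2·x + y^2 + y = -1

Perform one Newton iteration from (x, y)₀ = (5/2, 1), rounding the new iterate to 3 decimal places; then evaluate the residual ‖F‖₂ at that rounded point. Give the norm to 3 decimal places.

11.252

At (5/2, 1): F = (-10.000, 5.500).
Jacobian J = [[y^2 - 5·y, 2·x·y - 5·x], [-y^2 + 2, -2·x·y + 2·y + 1]].
At the point, J = [[-4.000, -7.500], [1.000, -2.000]] (det J = 15.500).
Solving J·Δ = −F gives Δ = (-3.952, 0.774).
Then the next iterate is (x, y)₁ = (-1.452, 1.774).
Re-evaluating at (-1.452, 1.774): F = (8.30969, 7.58663), so ‖F‖₂ = 11.252.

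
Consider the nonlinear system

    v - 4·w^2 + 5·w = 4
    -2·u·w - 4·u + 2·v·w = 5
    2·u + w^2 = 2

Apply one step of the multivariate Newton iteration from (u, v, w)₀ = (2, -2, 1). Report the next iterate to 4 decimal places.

(0.0000, 4.5000, 1.5000)

At (2, -2, 1): F = (-5.0000, -21.0000, 3.0000).
Jacobian J = [[0, 1, -8·w + 5], [-2·w - 4, 2·w, -2·u + 2·v], [2, 0, 2·w]].
At the point, J = [[0.0000, 1.0000, -3.0000], [-6.0000, 2.0000, -8.0000], [2.0000, 0.0000, 2.0000]] (det J = 8.0000).
Solving J·Δ = −F gives Δ = (-2.0000, 6.5000, 0.5000).
Then the next iterate is (u, v, w)₁ = (0.0000, 4.5000, 1.5000).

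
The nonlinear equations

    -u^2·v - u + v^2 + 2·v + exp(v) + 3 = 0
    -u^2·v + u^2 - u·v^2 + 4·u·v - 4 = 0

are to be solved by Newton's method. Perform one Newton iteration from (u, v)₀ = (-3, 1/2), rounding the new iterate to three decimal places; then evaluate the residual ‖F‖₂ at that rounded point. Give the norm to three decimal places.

At (-3, 1/2): F = (4.39872, -4.750).
Jacobian J = [[-2·u·v - 1, -u^2 + 2·v + exp(v) + 2], [-2·u·v + 2·u - v^2 + 4·v, -u^2 - 2·u·v + 4·u]].
At the point, J = [[2.000, -4.35128], [-1.250, -18.000]] (det J = -41.43910).
Solving J·Δ = −F gives Δ = (-2.409, -0.097).
Then the next iterate is (u, v)₁ = (-5.409, 0.403).
Re-evaluating at (-5.409, 0.403): F = (-0.91697, 5.62576), so ‖F‖₂ = 5.700.

5.700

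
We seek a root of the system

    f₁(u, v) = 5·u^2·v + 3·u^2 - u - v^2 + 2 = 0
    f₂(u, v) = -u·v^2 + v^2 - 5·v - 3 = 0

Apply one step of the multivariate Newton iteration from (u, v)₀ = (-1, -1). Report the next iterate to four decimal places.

(-2.4000, -0.4000)

At (-1, -1): F = (0.0000, 4.0000).
Jacobian J = [[10·u·v + 6·u - 1, 5·u^2 - 2·v], [-v^2, -2·u·v + 2·v - 5]].
At the point, J = [[3.0000, 7.0000], [-1.0000, -9.0000]] (det J = -20.0000).
Solving J·Δ = −F gives Δ = (-1.4000, 0.6000).
Then the next iterate is (u, v)₁ = (-2.4000, -0.4000).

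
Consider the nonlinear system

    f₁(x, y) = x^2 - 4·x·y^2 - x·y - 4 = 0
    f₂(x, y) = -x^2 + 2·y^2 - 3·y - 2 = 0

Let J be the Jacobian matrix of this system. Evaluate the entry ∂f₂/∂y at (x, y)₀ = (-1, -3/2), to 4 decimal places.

-9.0000

∂f₂/∂y = 4·y - 3.
At (-1, -3/2) this is -9.0000.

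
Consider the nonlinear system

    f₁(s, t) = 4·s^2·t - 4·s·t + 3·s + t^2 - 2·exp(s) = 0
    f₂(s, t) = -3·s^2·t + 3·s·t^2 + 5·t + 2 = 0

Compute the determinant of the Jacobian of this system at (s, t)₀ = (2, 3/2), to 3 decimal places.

192.191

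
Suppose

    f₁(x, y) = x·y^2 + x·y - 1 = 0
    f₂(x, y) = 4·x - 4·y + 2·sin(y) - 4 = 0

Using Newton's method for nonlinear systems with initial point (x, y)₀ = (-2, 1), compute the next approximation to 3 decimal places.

(1.926, 1.475)

At (-2, 1): F = (-5.000, -14.31706).
Jacobian J = [[y^2 + y, 2·x·y + x], [4, 2·cos(y) - 4]].
At the point, J = [[2.000, -6.000], [4.000, -2.91940]] (det J = 18.16121).
Solving J·Δ = −F gives Δ = (3.926, 0.475).
Then the next iterate is (x, y)₁ = (1.926, 1.475).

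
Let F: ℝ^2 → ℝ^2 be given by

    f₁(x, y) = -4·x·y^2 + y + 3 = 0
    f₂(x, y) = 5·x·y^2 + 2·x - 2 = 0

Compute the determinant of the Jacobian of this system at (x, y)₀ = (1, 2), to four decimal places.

J = [[-4·y^2, -8·x·y + 1], [5·y^2 + 2, 10·x·y]].
At the point, J = [[-16.0000, -15.0000], [22.0000, 20.0000]].
det J = 10.0000.

10.0000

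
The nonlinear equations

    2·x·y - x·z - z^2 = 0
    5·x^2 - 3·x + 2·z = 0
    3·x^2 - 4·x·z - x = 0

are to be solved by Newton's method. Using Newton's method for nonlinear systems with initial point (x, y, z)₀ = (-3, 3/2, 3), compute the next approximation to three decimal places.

At (-3, 3/2, 3): F = (-9.000, 60.000, 66.000).
Jacobian J = [[2·y - z, 2·x, -x - 2·z], [10·x - 3, 0, 2], [6·x - 4·z - 1, 0, -4·x]].
At the point, J = [[0.000, -6.000, -3.000], [-33.000, 0.000, 2.000], [-31.000, 0.000, 12.000]] (det J = -2004.000).
Solving J·Δ = −F gives Δ = (1.760, -1.024, -0.952).
Then the next iterate is (x, y, z)₁ = (-1.240, 0.476, 2.048).

(-1.240, 0.476, 2.048)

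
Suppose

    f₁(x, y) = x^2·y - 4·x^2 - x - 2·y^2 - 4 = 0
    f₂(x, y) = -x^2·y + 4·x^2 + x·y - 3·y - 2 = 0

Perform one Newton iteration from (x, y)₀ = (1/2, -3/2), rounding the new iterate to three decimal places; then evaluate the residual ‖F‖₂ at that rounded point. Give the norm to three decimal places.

At (1/2, -3/2): F = (-10.375, 3.125).
Jacobian J = [[2·x·y - 8·x - 1, x^2 - 4·y], [-2·x·y + 8·x + y, -x^2 + x - 3]].
At the point, J = [[-6.500, 6.250], [4.000, -2.750]] (det J = -7.125).
Solving J·Δ = −F gives Δ = (1.263, 2.974).
Then the next iterate is (x, y)₁ = (1.763, 1.474).
Re-evaluating at (1.763, 1.474): F = (-17.95959, 4.02790), so ‖F‖₂ = 18.406.

18.406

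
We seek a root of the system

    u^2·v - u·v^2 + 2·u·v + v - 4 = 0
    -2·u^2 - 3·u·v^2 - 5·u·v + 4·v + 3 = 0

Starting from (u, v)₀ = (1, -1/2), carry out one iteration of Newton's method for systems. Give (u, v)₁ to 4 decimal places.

At (1, -1/2): F = (-6.2500, 0.7500).
Jacobian J = [[2·u·v - v^2 + 2·v, u^2 - 2·u·v + 2·u + 1], [-4·u - 3·v^2 - 5·v, -6·u·v - 5·u + 4]].
At the point, J = [[-2.2500, 5.0000], [-2.2500, 2.0000]] (det J = 6.7500).
Solving J·Δ = −F gives Δ = (2.4074, 2.3333).
Then the next iterate is (u, v)₁ = (3.4074, 1.8333).

(3.4074, 1.8333)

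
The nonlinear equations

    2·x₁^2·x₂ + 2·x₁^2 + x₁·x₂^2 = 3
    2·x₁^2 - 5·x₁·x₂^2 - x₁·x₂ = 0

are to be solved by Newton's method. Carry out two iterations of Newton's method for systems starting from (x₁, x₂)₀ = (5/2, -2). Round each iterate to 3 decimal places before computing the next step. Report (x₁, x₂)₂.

(0.242, -1.141)

At (5/2, -2): F = (-5.500, -32.500).
Jacobian J = [[4·x₁·x₂ + 4·x₁ + x₂^2, 2·x₁^2 + 2·x₁·x₂], [4·x₁ - 5·x₂^2 - x₂, -10·x₁·x₂ - x₁]].
At the point, J = [[-6.000, 2.500], [-8.000, 47.500]] (det J = -265.000).
Solving J·Δ = −F gives Δ = (-0.679, 0.570).
Then the next iterate is (x₁, x₂)₁ = (1.821, -1.430).
Round to (1.821, -1.430) and repeat: F = (-2.12803, -9.38270), J = [[-1.08722, 1.42402], [-1.51050, 24.21930]].
Δ = (-1.579, 0.289), so (x₁, x₂)₂ = (0.242, -1.141).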